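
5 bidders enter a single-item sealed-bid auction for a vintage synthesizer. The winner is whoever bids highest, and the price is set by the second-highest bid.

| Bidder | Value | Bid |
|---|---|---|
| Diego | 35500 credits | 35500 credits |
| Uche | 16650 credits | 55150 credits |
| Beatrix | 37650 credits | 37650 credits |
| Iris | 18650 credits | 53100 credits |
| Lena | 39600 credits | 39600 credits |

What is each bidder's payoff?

Ordered from highest: Uche 55150 credits; Iris 53100 credits; Lena 39600 credits; Beatrix 37650 credits; Diego 35500 credits.
Uche has the top bid and wins; the price is the second-highest bid, 53100 credits.
Uche's payoff = 16650 credits − 53100 credits = -36450 credits. All other bidders lose, so their payoff is 0.

Payoffs: Diego 0 credits, Uche -36450 credits, Beatrix 0 credits, Iris 0 credits, Lena 0 credits.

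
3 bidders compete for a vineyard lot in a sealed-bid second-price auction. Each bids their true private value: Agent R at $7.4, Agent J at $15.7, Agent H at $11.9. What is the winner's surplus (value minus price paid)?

Ordered from highest: Agent J $15.7; Agent H $11.9; Agent R $7.4.
Agent J wins with the top bid and pays the second-highest, $11.9.
Surplus = $15.7 − $11.9 = $3.8.

$3.8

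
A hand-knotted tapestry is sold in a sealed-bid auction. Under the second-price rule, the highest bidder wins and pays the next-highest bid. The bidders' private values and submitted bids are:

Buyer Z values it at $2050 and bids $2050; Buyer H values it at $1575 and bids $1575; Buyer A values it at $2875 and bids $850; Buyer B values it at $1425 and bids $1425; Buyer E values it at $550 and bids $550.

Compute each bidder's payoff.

Buyer Z $475, Buyer H $0, Buyer A $0, Buyer B $0, Buyer E $0.

Sorted high to low: Buyer Z $2050; Buyer H $1575; Buyer B $1425; Buyer A $850; Buyer E $550.
Buyer Z has the top bid and wins; the price is the second-highest bid, $1575.
Buyer Z's payoff = $2050 − $1575 = $475. All other bidders lose, so their payoff is 0.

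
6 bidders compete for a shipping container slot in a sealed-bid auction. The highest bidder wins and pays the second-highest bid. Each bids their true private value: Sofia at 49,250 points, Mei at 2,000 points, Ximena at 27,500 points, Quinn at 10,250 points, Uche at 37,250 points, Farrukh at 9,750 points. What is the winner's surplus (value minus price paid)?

Winner's surplus: 12,000 points.

Sorted high to low: Sofia 49,250 points; Uche 37,250 points; Ximena 27,500 points; Quinn 10,250 points; Farrukh 9,750 points; Mei 2,000 points.
Sofia wins with the top bid and pays the second-highest, 37,250 points.
Surplus = 49,250 points − 37,250 points = 12,000 points.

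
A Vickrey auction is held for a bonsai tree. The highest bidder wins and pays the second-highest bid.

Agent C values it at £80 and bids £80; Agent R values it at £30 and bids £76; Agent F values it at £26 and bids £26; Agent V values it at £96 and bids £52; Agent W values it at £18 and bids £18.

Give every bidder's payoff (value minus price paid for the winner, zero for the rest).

Payoffs: Agent C £4, Agent R £0, Agent F £0, Agent V £0, Agent W £0.

Bids in descending order: Agent C £80, then Agent R £76, then Agent V £52, then Agent F £26, then Agent W £18.
Agent C has the top bid and wins; the price is the second-highest bid, £76.
Agent C's payoff = £80 − £76 = £4. All other bidders lose, so their payoff is 0.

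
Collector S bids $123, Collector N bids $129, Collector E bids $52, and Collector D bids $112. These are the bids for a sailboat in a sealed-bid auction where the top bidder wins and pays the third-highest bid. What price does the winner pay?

Ordered from highest: Collector N $129 > Collector S $123 > Collector D $112 > Collector E $52.
Collector N is the highest bidder, so Collector N wins.
Under the third-price rule, the price is the third-highest bid: $112.

$112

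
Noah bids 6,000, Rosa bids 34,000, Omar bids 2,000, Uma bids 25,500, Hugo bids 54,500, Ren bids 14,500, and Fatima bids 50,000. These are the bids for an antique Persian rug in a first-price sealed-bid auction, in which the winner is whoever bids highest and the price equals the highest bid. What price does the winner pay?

Bids in descending order: Hugo 54,500; Fatima 50,000; Rosa 34,000; Uma 25,500; Ren 14,500; Noah 6,000; Omar 2,000.
Hugo is the highest bidder, so Hugo wins.
Under the first-price rule, the price is the highest bid: 54,500.

Price paid: 54,500.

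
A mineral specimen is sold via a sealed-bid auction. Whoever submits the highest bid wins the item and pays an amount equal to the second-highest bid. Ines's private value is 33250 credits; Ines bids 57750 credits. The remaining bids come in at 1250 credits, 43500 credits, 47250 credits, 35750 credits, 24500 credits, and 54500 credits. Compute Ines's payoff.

Highest competing bid: 54500 credits.
Ines's bid 57750 credits is the highest overall, so Ines wins and pays the second-highest bid, 54500 credits.
Payoff = value − price = 33250 credits − 54500 credits = -21250 credits.
Overbidding won the item at a price above value — truthful bidding would have avoided this loss.

Ines's payoff: -21250 credits.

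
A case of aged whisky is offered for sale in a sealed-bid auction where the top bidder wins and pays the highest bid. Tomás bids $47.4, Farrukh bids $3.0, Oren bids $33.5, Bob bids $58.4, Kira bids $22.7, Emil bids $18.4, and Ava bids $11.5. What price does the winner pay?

Bids in descending order: Bob $58.4, then Tomás $47.4, then Oren $33.5, then Kira $22.7, then Emil $18.4, then Ava $11.5, then Farrukh $3.0.
Bob is the highest bidder, so Bob wins.
Under the first-price rule, the price is the highest bid: $58.4.

The winner pays $58.4.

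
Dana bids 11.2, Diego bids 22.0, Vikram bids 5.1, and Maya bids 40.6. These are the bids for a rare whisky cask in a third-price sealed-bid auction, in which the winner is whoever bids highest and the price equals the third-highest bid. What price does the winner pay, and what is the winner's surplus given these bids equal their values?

The winner pays 11.2 for a surplus of 29.4.

Bids in descending order: Maya 40.6; Diego 22.0; Dana 11.2; Vikram 5.1.
Maya is the highest bidder, so Maya wins.
Under the third-price rule, the price is the third-highest bid: 11.2.
Surplus = 40.6 − 11.2 = 29.4.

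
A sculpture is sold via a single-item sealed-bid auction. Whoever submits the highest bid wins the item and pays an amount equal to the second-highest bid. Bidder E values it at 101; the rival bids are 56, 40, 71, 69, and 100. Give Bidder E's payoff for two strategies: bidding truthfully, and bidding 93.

The highest competing bid is 100.
Bidding truthfully at 101: Bidder E has the top bid, wins, and pays the second-highest bid 100. Payoff = 101 − 100 = 1.
Bidding 93: the top bid is 100 (a rival), so Bidder E loses. Payoff = 0.
Deviating from a truthful bid can only lose payoff in a second-price auction — never gain.

Truthful: 1; alternative: 0.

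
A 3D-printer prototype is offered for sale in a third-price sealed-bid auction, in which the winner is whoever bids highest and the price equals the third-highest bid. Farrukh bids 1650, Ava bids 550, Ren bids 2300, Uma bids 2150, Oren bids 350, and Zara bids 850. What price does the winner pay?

1650

Bids in descending order: Ren 2300; Uma 2150; Farrukh 1650; Zara 850; Ava 550; Oren 350.
Ren is the highest bidder, so Ren wins.
Under the third-price rule, the price is the third-highest bid: 1650.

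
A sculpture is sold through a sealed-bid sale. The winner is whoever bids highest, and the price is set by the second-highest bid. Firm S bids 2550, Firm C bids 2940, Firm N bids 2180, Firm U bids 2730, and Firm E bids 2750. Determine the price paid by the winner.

Bids in descending order: Firm C 2940; Firm E 2750; Firm U 2730; Firm S 2550; Firm N 2180.
Firm C has the highest bid, so Firm C wins.
The second-highest bid is 2750, so that is what Firm C pays.

Price paid: 2750.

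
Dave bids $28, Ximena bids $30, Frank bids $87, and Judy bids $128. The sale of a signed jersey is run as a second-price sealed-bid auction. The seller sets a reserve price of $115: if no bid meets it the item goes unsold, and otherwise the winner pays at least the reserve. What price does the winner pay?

Price paid: $115.

Ordered from highest: Judy $128, then Frank $87, then Ximena $30, then Dave $28.
Judy has the highest bid, so Judy wins.
The second-highest bid is $87, but the reserve $115 is higher, so the price is the reserve.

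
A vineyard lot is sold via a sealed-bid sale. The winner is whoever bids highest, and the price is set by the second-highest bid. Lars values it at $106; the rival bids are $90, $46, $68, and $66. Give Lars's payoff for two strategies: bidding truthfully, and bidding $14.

The highest competing bid is $90.
Bidding truthfully at $106: Lars has the top bid, wins, and pays the second-highest bid $90. Payoff = $106 − $90 = $16.
Bidding $14: the top bid is $90 (a rival), so Lars loses. Payoff = $0.

Truthful: $16; alternative: $0.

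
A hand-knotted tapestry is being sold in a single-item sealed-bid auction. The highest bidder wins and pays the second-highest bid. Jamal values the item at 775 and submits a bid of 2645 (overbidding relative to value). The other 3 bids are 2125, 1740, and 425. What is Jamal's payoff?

-1350

Highest competing bid: 2125.
Jamal's bid 2645 is the highest overall, so Jamal wins and pays the second-highest bid, 2125.
Payoff = value − price = 775 − 2125 = -1350.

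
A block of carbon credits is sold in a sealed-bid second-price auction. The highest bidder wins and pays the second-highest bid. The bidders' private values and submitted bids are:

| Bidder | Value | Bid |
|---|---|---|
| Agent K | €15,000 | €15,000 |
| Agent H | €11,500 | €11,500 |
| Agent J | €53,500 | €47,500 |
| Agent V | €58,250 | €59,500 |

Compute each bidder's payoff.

Ranking the bids: Agent V €59,500; Agent J €47,500; Agent K €15,000; Agent H €11,500.
Agent V has the top bid and wins; the price is the second-highest bid, €47,500.
Agent V's payoff = €58,250 − €47,500 = €10,750. All other bidders lose, so their payoff is 0.

Agent K €0, Agent H €0, Agent J €0, Agent V €10,750.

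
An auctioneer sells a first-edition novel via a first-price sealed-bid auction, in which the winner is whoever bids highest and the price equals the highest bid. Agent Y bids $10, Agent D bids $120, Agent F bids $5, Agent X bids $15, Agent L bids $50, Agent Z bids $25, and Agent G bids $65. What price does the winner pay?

Ordered from highest: Agent D $120 > Agent G $65 > Agent L $50 > Agent Z $25 > Agent X $15 > Agent Y $10 > Agent F $5.
Agent D is the highest bidder, so Agent D wins.
Under the first-price rule, the price is the highest bid: $120.

Price paid: $120.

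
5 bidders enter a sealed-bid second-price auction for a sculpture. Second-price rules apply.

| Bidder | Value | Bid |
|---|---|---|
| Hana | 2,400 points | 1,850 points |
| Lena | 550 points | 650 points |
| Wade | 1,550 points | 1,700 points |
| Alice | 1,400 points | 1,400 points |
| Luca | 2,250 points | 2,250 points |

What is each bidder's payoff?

Hana 0 points, Lena 0 points, Wade 0 points, Alice 0 points, Luca 400 points.

Bids in descending order: Luca 2,250 points, then Hana 1,850 points, then Wade 1,700 points, then Alice 1,400 points, then Lena 650 points.
Luca has the top bid and wins; the price is the second-highest bid, 1,850 points.
Luca's payoff = 2,250 points − 1,850 points = 400 points. All other bidders lose, so their payoff is 0.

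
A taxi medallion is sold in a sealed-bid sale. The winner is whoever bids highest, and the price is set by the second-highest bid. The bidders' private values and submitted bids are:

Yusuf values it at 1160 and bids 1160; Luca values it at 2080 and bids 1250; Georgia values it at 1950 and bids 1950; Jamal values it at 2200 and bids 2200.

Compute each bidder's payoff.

Sorted high to low: Jamal 2200, then Georgia 1950, then Luca 1250, then Yusuf 1160.
Jamal has the top bid and wins; the price is the second-highest bid, 1950.
Jamal's payoff = 2200 − 1950 = 250. All other bidders lose, so their payoff is 0.

Payoffs: Yusuf 0, Luca 0, Georgia 0, Jamal 250.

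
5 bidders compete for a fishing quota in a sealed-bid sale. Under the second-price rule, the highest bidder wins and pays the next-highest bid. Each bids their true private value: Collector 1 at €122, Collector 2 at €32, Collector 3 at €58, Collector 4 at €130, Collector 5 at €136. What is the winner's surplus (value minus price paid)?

Winner's surplus: €6.

Ranking the bids: Collector 5 €136, then Collector 4 €130, then Collector 1 €122, then Collector 3 €58, then Collector 2 €32.
Collector 5 wins with the top bid and pays the second-highest, €130.
Surplus = €136 − €130 = €6.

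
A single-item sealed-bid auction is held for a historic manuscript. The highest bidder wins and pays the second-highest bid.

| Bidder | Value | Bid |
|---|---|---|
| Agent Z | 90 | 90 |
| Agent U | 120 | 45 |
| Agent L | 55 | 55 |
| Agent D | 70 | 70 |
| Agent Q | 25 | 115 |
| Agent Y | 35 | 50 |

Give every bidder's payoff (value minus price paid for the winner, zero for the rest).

Ranking the bids: Agent Q 115 > Agent Z 90 > Agent D 70 > Agent L 55 > Agent Y 50 > Agent U 45.
Agent Q has the top bid and wins; the price is the second-highest bid, 90.
Agent Q's payoff = 25 − 90 = -65. All other bidders lose, so their payoff is 0.

Payoffs: Agent Z 0, Agent U 0, Agent L 0, Agent D 0, Agent Q -65, Agent Y 0.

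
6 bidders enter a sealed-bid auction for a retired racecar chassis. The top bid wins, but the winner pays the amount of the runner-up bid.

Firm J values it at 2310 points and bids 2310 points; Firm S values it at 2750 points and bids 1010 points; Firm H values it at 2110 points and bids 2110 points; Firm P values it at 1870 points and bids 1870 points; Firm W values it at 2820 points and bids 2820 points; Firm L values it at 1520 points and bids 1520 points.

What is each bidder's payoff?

Firm J 0 points, Firm S 0 points, Firm H 0 points, Firm P 0 points, Firm W 510 points, Firm L 0 points.

Ranking the bids: Firm W 2820 points > Firm J 2310 points > Firm H 2110 points > Firm P 1870 points > Firm L 1520 points > Firm S 1010 points.
Firm W has the top bid and wins; the price is the second-highest bid, 2310 points.
Firm W's payoff = 2820 points − 2310 points = 510 points. All other bidders lose, so their payoff is 0.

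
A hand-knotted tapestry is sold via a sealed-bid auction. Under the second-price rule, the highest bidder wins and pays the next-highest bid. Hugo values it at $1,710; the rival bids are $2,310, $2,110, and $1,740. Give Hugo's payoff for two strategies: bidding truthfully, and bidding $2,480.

The highest competing bid is $2,310.
Bidding truthfully at $1,710: the top bid is $2,310 (a rival), so Hugo loses. Payoff = $0.
Bidding $2,480: Hugo has the top bid, wins, and pays the second-highest bid $2,310. Payoff = $1,710 − $2,310 = -$600.

Truthful: $0; alternative: -$600.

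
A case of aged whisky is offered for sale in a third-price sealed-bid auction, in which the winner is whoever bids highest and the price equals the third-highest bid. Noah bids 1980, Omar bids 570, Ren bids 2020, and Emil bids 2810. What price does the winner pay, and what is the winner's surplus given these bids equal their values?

Bids in descending order: Emil 2810 > Ren 2020 > Noah 1980 > Omar 570.
Emil is the highest bidder, so Emil wins.
Under the third-price rule, the price is the third-highest bid: 1980.
Surplus = 2810 − 1980 = 830.

Price 1980; surplus 830.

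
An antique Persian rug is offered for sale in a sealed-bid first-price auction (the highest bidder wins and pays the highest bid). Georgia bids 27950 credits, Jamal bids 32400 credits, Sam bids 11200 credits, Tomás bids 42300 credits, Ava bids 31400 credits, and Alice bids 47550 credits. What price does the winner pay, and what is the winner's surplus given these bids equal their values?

Price 47550 credits; surplus 0 credits.

Sorted high to low: Alice 47550 credits; Tomás 42300 credits; Jamal 32400 credits; Ava 31400 credits; Georgia 27950 credits; Sam 11200 credits.
Alice is the highest bidder, so Alice wins.
Under the first-price rule, the price is the highest bid: 47550 credits.
Surplus = 47550 credits − 47550 credits = 0 credits.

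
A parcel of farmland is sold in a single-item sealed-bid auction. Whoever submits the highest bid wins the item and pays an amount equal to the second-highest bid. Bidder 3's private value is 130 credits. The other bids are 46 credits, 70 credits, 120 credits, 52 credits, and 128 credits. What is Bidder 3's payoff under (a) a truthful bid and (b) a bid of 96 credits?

The highest competing bid is 128 credits.
Bidding truthfully at 130 credits: Bidder 3 has the top bid, wins, and pays the second-highest bid 128 credits. Payoff = 130 credits − 128 credits = 2 credits.
Bidding 96 credits: the top bid is 128 credits (a rival), so Bidder 3 loses. Payoff = 0 credits.

(a) 2 credits  (b) 0 credits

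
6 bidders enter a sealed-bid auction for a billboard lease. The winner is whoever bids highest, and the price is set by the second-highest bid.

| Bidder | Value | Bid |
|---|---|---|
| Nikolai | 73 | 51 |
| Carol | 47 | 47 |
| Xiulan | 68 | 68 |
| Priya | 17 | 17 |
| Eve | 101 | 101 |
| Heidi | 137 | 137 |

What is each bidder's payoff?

Nikolai 0, Carol 0, Xiulan 0, Priya 0, Eve 0, Heidi 36.

Ordered from highest: Heidi 137; Eve 101; Xiulan 68; Nikolai 51; Carol 47; Priya 17.
Heidi has the top bid and wins; the price is the second-highest bid, 101.
Heidi's payoff = 137 − 101 = 36. All other bidders lose, so their payoff is 0.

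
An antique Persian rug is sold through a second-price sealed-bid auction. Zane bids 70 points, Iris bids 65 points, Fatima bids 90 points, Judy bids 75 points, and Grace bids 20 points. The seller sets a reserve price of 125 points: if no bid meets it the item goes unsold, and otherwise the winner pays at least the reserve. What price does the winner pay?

Sorted high to low: Fatima 90 points, then Judy 75 points, then Zane 70 points, then Iris 65 points, then Grace 20 points.
The top bid 90 points is below the reserve 125 points, so the item goes unsold and nothing is paid.

unsold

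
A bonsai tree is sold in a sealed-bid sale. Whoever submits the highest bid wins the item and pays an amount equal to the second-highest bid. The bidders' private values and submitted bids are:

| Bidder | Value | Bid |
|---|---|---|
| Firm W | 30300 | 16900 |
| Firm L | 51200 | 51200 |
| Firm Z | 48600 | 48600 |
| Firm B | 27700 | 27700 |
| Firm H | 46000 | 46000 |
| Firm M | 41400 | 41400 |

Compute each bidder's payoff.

Sorted high to low: Firm L 51200, then Firm Z 48600, then Firm H 46000, then Firm M 41400, then Firm B 27700, then Firm W 16900.
Firm L has the top bid and wins; the price is the second-highest bid, 48600.
Firm L's payoff = 51200 − 48600 = 2600. All other bidders lose, so their payoff is 0.

Payoffs: Firm W 0, Firm L 2600, Firm Z 0, Firm B 0, Firm H 0, Firm M 0.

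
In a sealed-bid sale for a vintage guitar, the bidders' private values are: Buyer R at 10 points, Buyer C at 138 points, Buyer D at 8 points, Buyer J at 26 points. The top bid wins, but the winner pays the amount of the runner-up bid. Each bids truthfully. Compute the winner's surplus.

Ordered from highest: Buyer C 138 points; Buyer J 26 points; Buyer R 10 points; Buyer D 8 points.
Buyer C wins with the top bid and pays the second-highest, 26 points.
Surplus = 138 points − 26 points = 112 points.

112 points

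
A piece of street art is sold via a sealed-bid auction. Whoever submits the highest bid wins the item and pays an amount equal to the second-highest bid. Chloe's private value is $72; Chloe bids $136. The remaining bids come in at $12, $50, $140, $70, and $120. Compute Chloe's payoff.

Payoff = $0.

Highest competing bid: $140.
Chloe's bid $136 is not the highest, so Chloe loses, pays nothing, and earns zero payoff.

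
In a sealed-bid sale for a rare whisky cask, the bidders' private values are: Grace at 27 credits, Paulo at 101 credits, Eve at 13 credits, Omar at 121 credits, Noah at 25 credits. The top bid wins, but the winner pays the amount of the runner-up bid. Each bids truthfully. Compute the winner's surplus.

Winner's surplus: 20 credits.

Bids in descending order: Omar 121 credits, then Paulo 101 credits, then Grace 27 credits, then Noah 25 credits, then Eve 13 credits.
Omar wins with the top bid and pays the second-highest, 101 credits.
Surplus = 121 credits − 101 credits = 20 credits.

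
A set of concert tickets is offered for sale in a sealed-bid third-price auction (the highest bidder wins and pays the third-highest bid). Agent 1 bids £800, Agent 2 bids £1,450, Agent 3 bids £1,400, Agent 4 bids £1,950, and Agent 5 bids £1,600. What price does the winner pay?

The winner pays £1,450.

Ranking the bids: Agent 4 £1,950 > Agent 5 £1,600 > Agent 2 £1,450 > Agent 3 £1,400 > Agent 1 £800.
Agent 4 is the highest bidder, so Agent 4 wins.
Under the third-price rule, the price is the third-highest bid: £1,450.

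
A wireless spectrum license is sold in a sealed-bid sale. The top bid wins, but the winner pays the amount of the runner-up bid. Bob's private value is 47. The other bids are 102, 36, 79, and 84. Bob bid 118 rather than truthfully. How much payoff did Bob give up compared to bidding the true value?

Regret: 55.

The highest competing bid is 102.
Bidding truthfully at 47: the top bid is 102 (a rival), so Bob loses. Payoff = 0.
Bidding 118: Bob has the top bid, wins, and pays the second-highest bid 102. Payoff = 47 − 102 = -55.
Regret = truthful payoff − actual payoff = 0 − -55 = 55.
Deviating from a truthful bid can only lose payoff in a second-price auction — never gain.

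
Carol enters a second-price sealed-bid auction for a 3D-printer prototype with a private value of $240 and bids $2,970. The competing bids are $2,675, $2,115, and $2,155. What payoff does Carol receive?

Payoff = -$2,435.

Highest competing bid: $2,675.
Carol's bid $2,970 is the highest overall, so Carol wins and pays the second-highest bid, $2,675.
Payoff = value − price = $240 − $2,675 = -$2,435.
Overbidding won the item at a price above value — truthful bidding would have avoided this loss.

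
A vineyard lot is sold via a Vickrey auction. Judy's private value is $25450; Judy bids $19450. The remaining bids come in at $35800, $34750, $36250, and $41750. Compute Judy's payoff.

Judy's payoff: $0.

Highest competing bid: $41750.
Judy's bid $19450 is not the highest, so Judy loses, pays nothing, and earns zero payoff.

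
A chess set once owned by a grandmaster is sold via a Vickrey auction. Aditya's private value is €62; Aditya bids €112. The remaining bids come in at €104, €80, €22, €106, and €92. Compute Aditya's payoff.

Payoff = -€44.

Highest competing bid: €106.
Aditya's bid €112 is the highest overall, so Aditya wins and pays the second-highest bid, €106.
Payoff = value − price = €62 − €106 = -€44.
Overbidding won the item at a price above value — truthful bidding would have avoided this loss.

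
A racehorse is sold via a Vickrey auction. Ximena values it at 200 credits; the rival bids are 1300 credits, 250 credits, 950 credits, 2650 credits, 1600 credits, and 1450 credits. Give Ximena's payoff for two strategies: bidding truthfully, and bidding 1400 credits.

The highest competing bid is 2650 credits.
Bidding truthfully at 200 credits: the top bid is 2650 credits (a rival), so Ximena loses. Payoff = 0 credits.
Bidding 1400 credits: the top bid is 2650 credits (a rival), so Ximena loses. Payoff = 0 credits.
The bid only affects whether you win, not the price — here both bids land on the same side of the top rival bid, so the deviation is payoff-neutral.

Truthful: 0 credits; alternative: 0 credits.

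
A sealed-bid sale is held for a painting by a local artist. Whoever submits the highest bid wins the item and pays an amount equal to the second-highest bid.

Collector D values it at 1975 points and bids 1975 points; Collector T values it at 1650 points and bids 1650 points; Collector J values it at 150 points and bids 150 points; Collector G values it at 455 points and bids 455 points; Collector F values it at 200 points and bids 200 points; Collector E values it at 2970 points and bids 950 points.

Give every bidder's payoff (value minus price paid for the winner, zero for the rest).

Payoffs: Collector D 325 points, Collector T 0 points, Collector J 0 points, Collector G 0 points, Collector F 0 points, Collector E 0 points.

Sorted high to low: Collector D 1975 points; Collector T 1650 points; Collector E 950 points; Collector G 455 points; Collector F 200 points; Collector J 150 points.
Collector D has the top bid and wins; the price is the second-highest bid, 1650 points.
Collector D's payoff = 1975 points − 1650 points = 325 points. All other bidders lose, so their payoff is 0.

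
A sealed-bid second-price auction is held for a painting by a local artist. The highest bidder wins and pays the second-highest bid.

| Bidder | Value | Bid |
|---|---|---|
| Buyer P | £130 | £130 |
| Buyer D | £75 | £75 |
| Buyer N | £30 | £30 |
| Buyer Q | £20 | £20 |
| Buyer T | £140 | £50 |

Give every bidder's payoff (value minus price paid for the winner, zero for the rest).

Buyer P £55, Buyer D £0, Buyer N £0, Buyer Q £0, Buyer T £0.

Ordered from highest: Buyer P £130, then Buyer D £75, then Buyer T £50, then Buyer N £30, then Buyer Q £20.
Buyer P has the top bid and wins; the price is the second-highest bid, £75.
Buyer P's payoff = £130 − £75 = £55. All other bidders lose, so their payoff is 0.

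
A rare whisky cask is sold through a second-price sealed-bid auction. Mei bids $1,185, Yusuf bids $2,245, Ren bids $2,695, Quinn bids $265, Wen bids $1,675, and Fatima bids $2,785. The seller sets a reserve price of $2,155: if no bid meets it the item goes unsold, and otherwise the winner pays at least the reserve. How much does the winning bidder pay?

Sorted high to low: Fatima $2,785; Ren $2,695; Yusuf $2,245; Wen $1,675; Mei $1,185; Quinn $265.
Fatima has the highest bid, so Fatima wins.
The second-highest bid is $2,695, which exceeds the reserve, so that sets the price.

Price paid: $2,695.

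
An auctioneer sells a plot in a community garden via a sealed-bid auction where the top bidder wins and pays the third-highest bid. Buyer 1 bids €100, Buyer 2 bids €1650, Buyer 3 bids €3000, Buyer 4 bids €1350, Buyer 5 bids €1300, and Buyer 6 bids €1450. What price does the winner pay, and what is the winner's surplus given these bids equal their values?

Ranking the bids: Buyer 3 €3000 > Buyer 2 €1650 > Buyer 6 €1450 > Buyer 4 €1350 > Buyer 5 €1300 > Buyer 1 €100.
Buyer 3 is the highest bidder, so Buyer 3 wins.
Under the third-price rule, the price is the third-highest bid: €1450.
Surplus = €3000 − €1450 = €1550.

Price €1450; surplus €1550.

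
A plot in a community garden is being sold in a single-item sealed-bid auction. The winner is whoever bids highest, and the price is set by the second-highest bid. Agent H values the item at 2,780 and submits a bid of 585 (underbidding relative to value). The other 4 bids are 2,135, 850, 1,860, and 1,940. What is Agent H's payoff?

0

Highest competing bid: 2,135.
Agent H's bid 585 is not the highest, so Agent H loses, pays nothing, and earns zero payoff.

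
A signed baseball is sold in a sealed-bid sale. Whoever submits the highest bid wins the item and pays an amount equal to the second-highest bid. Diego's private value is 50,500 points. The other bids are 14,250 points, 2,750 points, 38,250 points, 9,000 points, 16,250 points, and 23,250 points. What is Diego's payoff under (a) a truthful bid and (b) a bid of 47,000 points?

The highest competing bid is 38,250 points.
Bidding truthfully at 50,500 points: Diego has the top bid, wins, and pays the second-highest bid 38,250 points. Payoff = 50,500 points − 38,250 points = 12,250 points.
Bidding 47,000 points: Diego has the top bid, wins, and pays the second-highest bid 38,250 points. Payoff = 50,500 points − 38,250 points = 12,250 points.
The bid only affects whether you win, not the price — here both bids land on the same side of the top rival bid, so the deviation is payoff-neutral.

(a) 12,250 points  (b) 12,250 points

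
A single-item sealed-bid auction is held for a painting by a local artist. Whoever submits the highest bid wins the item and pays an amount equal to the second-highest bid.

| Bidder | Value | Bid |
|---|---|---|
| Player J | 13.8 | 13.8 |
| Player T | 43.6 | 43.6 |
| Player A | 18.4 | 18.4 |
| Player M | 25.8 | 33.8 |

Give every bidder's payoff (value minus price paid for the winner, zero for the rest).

Bids in descending order: Player T 43.6 > Player M 33.8 > Player A 18.4 > Player J 13.8.
Player T has the top bid and wins; the price is the second-highest bid, 33.8.
Player T's payoff = 43.6 − 33.8 = 9.8. All other bidders lose, so their payoff is 0.

Payoffs: Player J 0.0, Player T 9.8, Player A 0.0, Player M 0.0.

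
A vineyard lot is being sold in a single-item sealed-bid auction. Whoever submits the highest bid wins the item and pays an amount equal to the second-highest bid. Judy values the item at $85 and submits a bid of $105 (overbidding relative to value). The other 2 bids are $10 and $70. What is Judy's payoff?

Highest competing bid: $70.
Judy's bid $105 is the highest overall, so Judy wins and pays the second-highest bid, $70.
Payoff = value − price = $85 − $70 = $15.

Judy's payoff: $15.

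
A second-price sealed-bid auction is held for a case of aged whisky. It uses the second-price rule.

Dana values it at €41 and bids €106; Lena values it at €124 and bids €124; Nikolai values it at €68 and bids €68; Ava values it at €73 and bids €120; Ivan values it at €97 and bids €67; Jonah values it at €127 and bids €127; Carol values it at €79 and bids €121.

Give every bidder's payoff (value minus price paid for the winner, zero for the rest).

Ranking the bids: Jonah €127 > Lena €124 > Carol €121 > Ava €120 > Dana €106 > Nikolai €68 > Ivan €67.
Jonah has the top bid and wins; the price is the second-highest bid, €124.
Jonah's payoff = €127 − €124 = €3. All other bidders lose, so their payoff is 0.

Payoffs: Dana €0, Lena €0, Nikolai €0, Ava €0, Ivan €0, Jonah €3, Carol €0.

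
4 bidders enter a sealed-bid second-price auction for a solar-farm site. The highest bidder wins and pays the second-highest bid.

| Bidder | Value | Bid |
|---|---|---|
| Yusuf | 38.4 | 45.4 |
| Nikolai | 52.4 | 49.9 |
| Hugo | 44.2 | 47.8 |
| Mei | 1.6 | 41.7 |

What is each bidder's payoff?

Yusuf 0.0, Nikolai 4.6, Hugo 0.0, Mei 0.0.

Bids in descending order: Nikolai 49.9; Hugo 47.8; Yusuf 45.4; Mei 41.7.
Nikolai has the top bid and wins; the price is the second-highest bid, 47.8.
Nikolai's payoff = 52.4 − 47.8 = 4.6. All other bidders lose, so their payoff is 0.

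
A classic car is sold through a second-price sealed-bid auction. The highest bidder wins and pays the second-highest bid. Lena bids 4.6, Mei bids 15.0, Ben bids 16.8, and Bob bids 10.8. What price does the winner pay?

15.0

Ranking the bids: Ben 16.8; Mei 15.0; Bob 10.8; Lena 4.6.
Ben has the highest bid, so Ben wins.
The second-highest bid is 15.0, so that is what Ben pays.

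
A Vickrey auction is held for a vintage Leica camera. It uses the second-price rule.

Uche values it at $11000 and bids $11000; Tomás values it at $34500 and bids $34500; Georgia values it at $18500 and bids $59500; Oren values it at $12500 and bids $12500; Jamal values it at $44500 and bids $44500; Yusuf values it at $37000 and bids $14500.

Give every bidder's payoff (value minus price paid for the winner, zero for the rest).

Ranking the bids: Georgia $59500, then Jamal $44500, then Tomás $34500, then Yusuf $14500, then Oren $12500, then Uche $11000.
Georgia has the top bid and wins; the price is the second-highest bid, $44500.
Georgia's payoff = $18500 − $44500 = -$26000. All other bidders lose, so their payoff is 0.

Payoffs: Uche $0, Tomás $0, Georgia -$26000, Oren $0, Jamal $0, Yusuf $0.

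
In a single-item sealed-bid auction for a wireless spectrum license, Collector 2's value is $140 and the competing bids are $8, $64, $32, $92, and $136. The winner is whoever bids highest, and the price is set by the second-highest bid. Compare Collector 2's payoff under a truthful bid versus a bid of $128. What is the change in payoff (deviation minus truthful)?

Payoff change: -$4.

The highest competing bid is $136.
Bidding truthfully at $140: Collector 2 has the top bid, wins, and pays the second-highest bid $136. Payoff = $140 − $136 = $4.
Bidding $128: the top bid is $136 (a rival), so Collector 2 loses. Payoff = $0.
Change = $0 − $4 = -$4.
Deviating from a truthful bid can only lose payoff in a second-price auction — never gain.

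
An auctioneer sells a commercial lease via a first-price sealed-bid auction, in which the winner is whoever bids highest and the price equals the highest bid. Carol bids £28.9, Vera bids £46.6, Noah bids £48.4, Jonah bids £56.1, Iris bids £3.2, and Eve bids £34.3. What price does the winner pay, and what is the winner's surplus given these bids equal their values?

Price £56.1; surplus £0.0.

Sorted high to low: Jonah £56.1; Noah £48.4; Vera £46.6; Eve £34.3; Carol £28.9; Iris £3.2.
Jonah is the highest bidder, so Jonah wins.
Under the first-price rule, the price is the highest bid: £56.1.
Surplus = £56.1 − £56.1 = £0.0.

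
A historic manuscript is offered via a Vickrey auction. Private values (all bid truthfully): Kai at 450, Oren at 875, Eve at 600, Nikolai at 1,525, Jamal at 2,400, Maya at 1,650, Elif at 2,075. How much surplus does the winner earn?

Bids in descending order: Jamal 2,400, then Elif 2,075, then Maya 1,650, then Nikolai 1,525, then Oren 875, then Eve 600, then Kai 450.
Jamal wins with the top bid and pays the second-highest, 2,075.
Surplus = 2,400 − 2,075 = 325.

325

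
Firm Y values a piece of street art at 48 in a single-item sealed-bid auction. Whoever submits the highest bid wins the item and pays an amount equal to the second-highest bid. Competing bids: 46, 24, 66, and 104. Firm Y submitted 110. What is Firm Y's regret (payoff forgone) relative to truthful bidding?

Payoff forgone: 56.

The highest competing bid is 104.
Bidding truthfully at 48: the top bid is 104 (a rival), so Firm Y loses. Payoff = 0.
Bidding 110: Firm Y has the top bid, wins, and pays the second-highest bid 104. Payoff = 48 − 104 = -56.
Regret = truthful payoff − actual payoff = 0 − -56 = 56.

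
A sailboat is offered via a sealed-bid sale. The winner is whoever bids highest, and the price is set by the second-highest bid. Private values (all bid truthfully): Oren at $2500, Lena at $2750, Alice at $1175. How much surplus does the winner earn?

Surplus = $250.

Ordered from highest: Lena $2750, then Oren $2500, then Alice $1175.
Lena wins with the top bid and pays the second-highest, $2500.
Surplus = $2750 − $2500 = $250.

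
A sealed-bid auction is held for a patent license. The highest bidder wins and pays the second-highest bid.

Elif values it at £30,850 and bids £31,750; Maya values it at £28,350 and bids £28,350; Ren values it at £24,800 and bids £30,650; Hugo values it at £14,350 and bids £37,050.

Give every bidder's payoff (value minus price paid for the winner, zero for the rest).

Bids in descending order: Hugo £37,050 > Elif £31,750 > Ren £30,650 > Maya £28,350.
Hugo has the top bid and wins; the price is the second-highest bid, £31,750.
Hugo's payoff = £14,350 − £31,750 = -£17,400. All other bidders lose, so their payoff is 0.

Payoffs: Elif £0, Maya £0, Ren £0, Hugo -£17,400.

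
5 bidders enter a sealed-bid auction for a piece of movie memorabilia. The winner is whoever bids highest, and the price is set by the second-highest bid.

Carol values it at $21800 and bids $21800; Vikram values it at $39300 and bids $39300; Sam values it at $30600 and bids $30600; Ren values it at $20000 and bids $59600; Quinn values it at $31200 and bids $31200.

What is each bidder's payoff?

Carol $0, Vikram $0, Sam $0, Ren -$19300, Quinn $0.

Ordered from highest: Ren $59600; Vikram $39300; Quinn $31200; Sam $30600; Carol $21800.
Ren has the top bid and wins; the price is the second-highest bid, $39300.
Ren's payoff = $20000 − $39300 = -$19300. All other bidders lose, so their payoff is 0.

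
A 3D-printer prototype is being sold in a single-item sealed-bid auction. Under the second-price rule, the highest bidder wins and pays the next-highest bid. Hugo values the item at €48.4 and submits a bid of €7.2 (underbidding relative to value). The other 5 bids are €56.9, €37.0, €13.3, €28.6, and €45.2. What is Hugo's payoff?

Highest competing bid: €56.9.
Hugo's bid €7.2 is not the highest, so Hugo loses, pays nothing, and earns zero payoff.

Hugo's payoff: €0.0.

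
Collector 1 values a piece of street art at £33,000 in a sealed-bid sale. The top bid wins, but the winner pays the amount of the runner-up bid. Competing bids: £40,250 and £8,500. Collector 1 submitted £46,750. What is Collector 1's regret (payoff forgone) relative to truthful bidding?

Regret: £7,250.

The highest competing bid is £40,250.
Bidding truthfully at £33,000: the top bid is £40,250 (a rival), so Collector 1 loses. Payoff = £0.
Bidding £46,750: Collector 1 has the top bid, wins, and pays the second-highest bid £40,250. Payoff = £33,000 − £40,250 = -£7,250.
Regret = truthful payoff − actual payoff = £0 − -£7,250 = £7,250.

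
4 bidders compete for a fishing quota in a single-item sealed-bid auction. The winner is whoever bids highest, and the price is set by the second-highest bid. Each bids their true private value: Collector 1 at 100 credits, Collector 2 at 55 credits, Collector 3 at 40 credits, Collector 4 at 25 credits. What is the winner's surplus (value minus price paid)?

45 credits

Ordered from highest: Collector 1 100 credits; Collector 2 55 credits; Collector 3 40 credits; Collector 4 25 credits.
Collector 1 wins with the top bid and pays the second-highest, 55 credits.
Surplus = 100 credits − 55 credits = 45 credits.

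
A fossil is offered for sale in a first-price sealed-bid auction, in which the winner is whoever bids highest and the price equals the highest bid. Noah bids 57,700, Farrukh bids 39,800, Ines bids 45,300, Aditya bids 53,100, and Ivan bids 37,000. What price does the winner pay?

Ranking the bids: Noah 57,700, then Aditya 53,100, then Ines 45,300, then Farrukh 39,800, then Ivan 37,000.
Noah is the highest bidder, so Noah wins.
Under the first-price rule, the price is the highest bid: 57,700.

Price paid: 57,700.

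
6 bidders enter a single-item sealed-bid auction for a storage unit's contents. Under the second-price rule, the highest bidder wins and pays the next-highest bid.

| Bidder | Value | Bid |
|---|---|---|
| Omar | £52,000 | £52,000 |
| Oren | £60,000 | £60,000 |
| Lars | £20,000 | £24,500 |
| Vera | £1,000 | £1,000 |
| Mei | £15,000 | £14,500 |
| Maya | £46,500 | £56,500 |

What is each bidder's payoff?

Payoffs: Omar £0, Oren £3,500, Lars £0, Vera £0, Mei £0, Maya £0.

Sorted high to low: Oren £60,000 > Maya £56,500 > Omar £52,000 > Lars £24,500 > Mei £14,500 > Vera £1,000.
Oren has the top bid and wins; the price is the second-highest bid, £56,500.
Oren's payoff = £60,000 − £56,500 = £3,500. All other bidders lose, so their payoff is 0.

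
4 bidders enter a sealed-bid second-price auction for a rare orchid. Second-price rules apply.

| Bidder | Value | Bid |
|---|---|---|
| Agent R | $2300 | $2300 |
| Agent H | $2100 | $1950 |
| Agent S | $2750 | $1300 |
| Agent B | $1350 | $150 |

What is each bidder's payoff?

Agent R $350, Agent H $0, Agent S $0, Agent B $0.

Ranking the bids: Agent R $2300, then Agent H $1950, then Agent S $1300, then Agent B $150.
Agent R has the top bid and wins; the price is the second-highest bid, $1950.
Agent R's payoff = $2300 − $1950 = $350. All other bidders lose, so their payoff is 0.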